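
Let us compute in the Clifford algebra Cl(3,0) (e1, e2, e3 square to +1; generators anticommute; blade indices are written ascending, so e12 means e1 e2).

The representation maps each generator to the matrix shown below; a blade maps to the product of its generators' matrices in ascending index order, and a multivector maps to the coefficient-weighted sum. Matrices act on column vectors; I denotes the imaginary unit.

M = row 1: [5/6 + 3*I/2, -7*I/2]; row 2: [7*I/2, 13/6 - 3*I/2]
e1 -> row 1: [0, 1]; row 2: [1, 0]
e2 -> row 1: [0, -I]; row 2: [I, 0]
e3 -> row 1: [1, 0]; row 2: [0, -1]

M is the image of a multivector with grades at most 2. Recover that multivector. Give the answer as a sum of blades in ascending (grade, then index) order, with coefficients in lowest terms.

Method: 1, rho(e1), rho(e2), rho(e3) form a trace-orthogonal basis of the 2x2 complex matrices (tr(X Y) = 2 if X = Y, else 0), so M = m0*1 + m1*rho(e1) + m2*rho(e2) + m3*rho(e3) with m0 = tr(M)/2 = 3/2, m1 = tr(M rho(e1))/2 = 0, m2 = tr(M rho(e2))/2 = 7/2, m3 = tr(M rho(e3))/2 = -2/3 + 3*I/2.
Multiplying table entries, the bivector images are rho(e12) = I*rho(e3), rho(e13) = -I*rho(e2), rho(e23) = I*rho(e1); with real blade coefficients the real parts of m0..m3 are the coefficients of 1, e1, e2, e3 and the imaginary parts give the bivectors (e23: Im m1, e13: -Im m2, e12: Im m3).
Answer: 3/2 + 7/2*e2 - 2/3*e3 + 3/2*e12


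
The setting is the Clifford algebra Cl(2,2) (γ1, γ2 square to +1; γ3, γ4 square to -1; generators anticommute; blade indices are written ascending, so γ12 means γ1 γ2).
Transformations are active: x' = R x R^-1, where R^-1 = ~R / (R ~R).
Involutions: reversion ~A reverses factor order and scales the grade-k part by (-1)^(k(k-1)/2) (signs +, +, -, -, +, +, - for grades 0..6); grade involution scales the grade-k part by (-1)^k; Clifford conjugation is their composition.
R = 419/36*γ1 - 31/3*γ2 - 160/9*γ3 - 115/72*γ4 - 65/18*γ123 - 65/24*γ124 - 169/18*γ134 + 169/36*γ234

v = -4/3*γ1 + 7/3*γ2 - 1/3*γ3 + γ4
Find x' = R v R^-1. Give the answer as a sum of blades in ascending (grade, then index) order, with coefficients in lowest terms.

~R = 419/36*γ1 - 31/3*γ2 - 160/9*γ3 - 115/72*γ4 + 65/18*γ123 + 65/24*γ124 + 169/18*γ134 - 169/36*γ234, and R ~R = 3875/288, so R^-1 = ~R / (3875/288).
R v = -1055/24 + 3215/216*γ12 - 1055/108*γ13 + 455/24*γ14 + 4865/108*γ23 - 985/216*γ24 + 1115/216*γ34 - 4355/216*γ1234
Answer: -2681/45*γ1 + 332/5*γ2 + 1183/15*γ3 - 1873/45*γ4


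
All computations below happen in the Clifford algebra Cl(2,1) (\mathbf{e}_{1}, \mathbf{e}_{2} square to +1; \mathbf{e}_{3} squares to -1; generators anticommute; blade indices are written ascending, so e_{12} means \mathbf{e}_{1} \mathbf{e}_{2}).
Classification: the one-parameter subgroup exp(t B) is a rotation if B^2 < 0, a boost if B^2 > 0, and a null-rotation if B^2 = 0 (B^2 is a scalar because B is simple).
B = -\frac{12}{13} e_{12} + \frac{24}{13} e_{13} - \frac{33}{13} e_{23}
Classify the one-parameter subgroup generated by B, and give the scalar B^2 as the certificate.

B^2 term by term: the squares give (-\frac{12}{13})^2*(e_{12})^2 + (\frac{24}{13})^2*(e_{13})^2 + (-\frac{33}{13})^2*(e_{23})^2 = \frac{144}{169}*(-1) + \frac{576}{169}*(+1) + \frac{1089}{169}*(+1) = 9 (each basis 2-blade squares to minus the product of its generators' squares); cross terms between blades sharing an index anticommute and cancel. So B^2 = 9.
Answer: boost, certificate B^2 = 9. The invariant at work: B^2 = 9 is unchanged by conjugation, hence its sign classifies the subgroup whatever basis B is written in.


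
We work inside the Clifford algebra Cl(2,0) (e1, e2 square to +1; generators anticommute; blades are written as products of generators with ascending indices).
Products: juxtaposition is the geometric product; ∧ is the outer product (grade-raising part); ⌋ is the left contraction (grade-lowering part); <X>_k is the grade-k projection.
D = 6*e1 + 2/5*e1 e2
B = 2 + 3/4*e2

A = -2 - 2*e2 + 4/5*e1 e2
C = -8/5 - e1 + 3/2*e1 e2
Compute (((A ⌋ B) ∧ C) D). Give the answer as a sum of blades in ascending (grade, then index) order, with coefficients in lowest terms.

step 1: -11/2 - 3/2*e2
step 2: 44/5 + 11/2*e1 + 12/5*e2 - 39/4*e1 e2
step 3: 369/10 + 1296/25*e1 + 607/10*e2 - 272/25*e1 e2
Answer: 369/10 + 1296/25*e1 + 607/10*e2 - 272/25*e1 e2


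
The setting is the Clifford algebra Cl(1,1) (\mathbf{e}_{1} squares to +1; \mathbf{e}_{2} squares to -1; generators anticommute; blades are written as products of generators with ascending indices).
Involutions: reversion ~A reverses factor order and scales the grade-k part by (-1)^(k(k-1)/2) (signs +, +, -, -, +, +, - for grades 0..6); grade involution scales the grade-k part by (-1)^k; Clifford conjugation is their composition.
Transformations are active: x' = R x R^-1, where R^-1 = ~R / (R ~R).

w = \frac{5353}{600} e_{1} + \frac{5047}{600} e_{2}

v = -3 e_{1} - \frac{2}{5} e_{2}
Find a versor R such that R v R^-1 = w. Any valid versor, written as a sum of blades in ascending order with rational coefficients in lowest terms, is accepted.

Sketch: the shared square \frac{221}{25} makes R = v + w = \frac{3553}{600} e_{1} + \frac{4807}{600} e_{2} the natural versor; its sandwich fixes that direction, negates (v - w)/2, and sends v to w.
Answer: \frac{3553}{600} e_{1} + \frac{4807}{600} e_{2}


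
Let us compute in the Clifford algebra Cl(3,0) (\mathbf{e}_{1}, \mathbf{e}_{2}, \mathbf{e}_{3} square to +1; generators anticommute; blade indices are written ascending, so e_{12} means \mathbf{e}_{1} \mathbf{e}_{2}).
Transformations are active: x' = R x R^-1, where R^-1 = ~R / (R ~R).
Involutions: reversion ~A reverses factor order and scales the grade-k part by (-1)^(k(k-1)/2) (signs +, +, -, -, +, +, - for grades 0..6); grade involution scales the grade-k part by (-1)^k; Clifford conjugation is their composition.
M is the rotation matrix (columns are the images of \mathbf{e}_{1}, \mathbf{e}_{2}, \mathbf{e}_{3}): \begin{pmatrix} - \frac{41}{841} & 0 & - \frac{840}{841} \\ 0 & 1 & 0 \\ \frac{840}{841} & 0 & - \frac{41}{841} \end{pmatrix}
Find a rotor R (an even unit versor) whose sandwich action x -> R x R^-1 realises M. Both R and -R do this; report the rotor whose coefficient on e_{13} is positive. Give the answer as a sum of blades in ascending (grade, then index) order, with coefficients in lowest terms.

Method: write R = a + b12*e_{12} + b13*e_{13} + b23*e_{23} with a^2 + b12^2 + b13^2 + b23^2 = 1 (so R^-1 = ~R). Expanding the columns R e_j ~R gives tr M = 4a^2 - 1 and, from the antisymmetric part, M21 - M12 = -4a*b12, M13 - M31 = 4a*b13, M32 - M23 = -4a*b23.
Here tr M = \frac{759}{841}, so a^2 = (1 + tr M)/4 = \frac{400}{841} and a = ±\frac{20}{29}. Taking a = \frac{20}{29}: M21 - M12 = 0, M13 - M31 = -\frac{1680}{841}, M32 - M23 = 0, giving b12 = 0, b13 = -\frac{21}{29}, b23 = 0, i.e. R = \frac{20}{29} - \frac{21}{29} e_{13}.
Its e_{13} coefficient is negative, so report the other preimage -R.
Answer: -\frac{20}{29} + \frac{21}{29} e_{13}. Recall the cover is two-to-one: with M of trace \frac{759}{841}, both preimages act alike, and the stated e_{13} sign chooses the sheet.


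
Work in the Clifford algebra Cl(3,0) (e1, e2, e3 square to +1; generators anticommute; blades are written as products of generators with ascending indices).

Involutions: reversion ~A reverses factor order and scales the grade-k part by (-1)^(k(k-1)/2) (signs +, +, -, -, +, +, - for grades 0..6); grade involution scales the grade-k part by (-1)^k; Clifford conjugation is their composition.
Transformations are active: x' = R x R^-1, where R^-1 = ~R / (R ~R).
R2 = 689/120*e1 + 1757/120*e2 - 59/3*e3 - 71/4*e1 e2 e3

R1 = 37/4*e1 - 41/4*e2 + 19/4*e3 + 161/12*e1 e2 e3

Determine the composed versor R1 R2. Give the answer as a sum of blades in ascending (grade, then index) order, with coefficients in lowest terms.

Distribute over the terms of R1 (each basis-blade product reordered to ascending indices, repeated generators contracted through their squares):
(37/4*e1) R2 = 25493/480 + 65009/480*e1 e2 - 2183/12*e1 e3 - 2627/16*e2 e3
(-41/4*e2) R2 = -72037/480 + 28249/480*e1 e2 - 2911/16*e1 e3 + 2419/12*e2 e3
(19/4*e3) R2 = -1121/12 - 1349/16*e1 e2 - 13091/480*e1 e3 - 33383/480*e2 e3
(161/12*e1 e2 e3) R2 = 11431/48 - 9499/36*e1 e2 - 282877/1440*e1 e3 + 110929/1440*e2 e3
Summing the partial products and collecting blades:
Answer: 3821/80 - 55399/360*e1 e2 - 42305/72*e1 e3 + 6463/144*e2 e3


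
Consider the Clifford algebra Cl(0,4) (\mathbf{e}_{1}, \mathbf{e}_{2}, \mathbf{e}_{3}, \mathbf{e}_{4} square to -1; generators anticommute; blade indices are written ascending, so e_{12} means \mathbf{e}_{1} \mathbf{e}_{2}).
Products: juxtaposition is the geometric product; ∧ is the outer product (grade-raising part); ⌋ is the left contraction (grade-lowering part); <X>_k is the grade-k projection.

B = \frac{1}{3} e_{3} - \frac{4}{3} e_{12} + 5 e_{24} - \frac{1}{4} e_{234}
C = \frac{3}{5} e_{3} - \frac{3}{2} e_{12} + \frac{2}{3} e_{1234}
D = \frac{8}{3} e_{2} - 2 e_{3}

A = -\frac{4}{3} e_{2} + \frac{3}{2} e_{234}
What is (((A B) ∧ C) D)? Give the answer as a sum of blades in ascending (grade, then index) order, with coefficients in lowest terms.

step 1: -\frac{3}{8} + \frac{16}{9} e_{1} + \frac{15}{2} e_{3} + \frac{20}{3} e_{4} - \frac{4}{9} e_{23} + \frac{1}{2} e_{24} - \frac{1}{3} e_{34} - 2 e_{134}
step 2: -\frac{9}{40} e_{3} + \frac{9}{16} e_{12} + \frac{16}{15} e_{13} - 4 e_{34} - \frac{45}{4} e_{123} - 10 e_{124} - \frac{3}{10} e_{234} + \frac{1}{4} e_{1234}
step 3: -\frac{9}{20} + \frac{19}{30} e_{1} + 8 e_{4} - \frac{45}{2} e_{12} - 30 e_{13} - \frac{80}{3} e_{14} + \frac{3}{5} e_{23} + \frac{3}{5} e_{24} + \frac{4}{5} e_{34} - \frac{1429}{360} e_{123} - \frac{1}{2} e_{124} - \frac{2}{3} e_{134} - \frac{32}{3} e_{234} - 20 e_{1234}
Answer: -\frac{9}{20} + \frac{19}{30} e_{1} + 8 e_{4} - \frac{45}{2} e_{12} - 30 e_{13} - \frac{80}{3} e_{14} + \frac{3}{5} e_{23} + \frac{3}{5} e_{24} + \frac{4}{5} e_{34} - \frac{1429}{360} e_{123} - \frac{1}{2} e_{124} - \frac{2}{3} e_{134} - \frac{32}{3} e_{234} - 20 e_{1234}


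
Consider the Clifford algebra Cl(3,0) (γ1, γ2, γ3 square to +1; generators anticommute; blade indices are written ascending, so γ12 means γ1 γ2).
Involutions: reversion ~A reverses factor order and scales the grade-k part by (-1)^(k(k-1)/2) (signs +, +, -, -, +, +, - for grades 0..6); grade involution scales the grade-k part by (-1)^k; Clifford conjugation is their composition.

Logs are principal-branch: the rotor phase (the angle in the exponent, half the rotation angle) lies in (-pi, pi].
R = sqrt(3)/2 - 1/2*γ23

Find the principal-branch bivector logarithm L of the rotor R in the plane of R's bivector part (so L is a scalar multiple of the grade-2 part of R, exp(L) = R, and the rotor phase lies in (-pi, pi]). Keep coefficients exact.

The scalar part of R is sqrt(3)/2, which pins the rotor phase on the principal branch; dividing the bivector part by the sine of that phase recovers the unit plane, and L is the phase times that plane.
Concretely: cos(phase) = sqrt(3)/2 gives phase = ±pi/6, and since phase/sin(phase) is even the sign is immaterial: L = (phase/sin(phase)) * <R>_2 = (pi/3) * <R>_2.
Answer: -pi/6*γ23


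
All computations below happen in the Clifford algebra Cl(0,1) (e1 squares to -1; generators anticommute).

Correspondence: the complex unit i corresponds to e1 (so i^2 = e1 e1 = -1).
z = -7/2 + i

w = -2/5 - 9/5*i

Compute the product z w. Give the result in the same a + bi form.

In blades: z = -7/2 + e1, w = -2/5 - 9/5*e1.
Distribute z over w term by term (generator squares from the signature, products reordered to ascending indices): (-7/2)*w = 7/5 + 63/10*e1; (e1)*w = 9/5 - 2/5*e1.
Sum: 16/5 + 59/10*e1; translating back through the correspondence:
Answer: 16/5 + 59/10*i


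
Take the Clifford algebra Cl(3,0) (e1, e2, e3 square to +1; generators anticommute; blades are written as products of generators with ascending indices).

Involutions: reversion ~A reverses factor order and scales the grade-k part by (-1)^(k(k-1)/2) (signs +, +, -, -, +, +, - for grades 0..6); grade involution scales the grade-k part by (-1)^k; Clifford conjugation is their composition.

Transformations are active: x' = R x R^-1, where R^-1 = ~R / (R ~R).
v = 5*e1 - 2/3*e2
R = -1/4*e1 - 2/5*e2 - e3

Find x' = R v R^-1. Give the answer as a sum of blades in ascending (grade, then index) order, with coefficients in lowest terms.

~R = -1/4*e1 - 2/5*e2 - e3, and R ~R = 489/400, so R^-1 = ~R / (489/400).
R v = -59/60 + 13/6*e1 e2 + 5*e1 e3 - 2/3*e2 e3
Answer: -6745/1467*e1 + 1922/1467*e2 + 2360/1467*e3


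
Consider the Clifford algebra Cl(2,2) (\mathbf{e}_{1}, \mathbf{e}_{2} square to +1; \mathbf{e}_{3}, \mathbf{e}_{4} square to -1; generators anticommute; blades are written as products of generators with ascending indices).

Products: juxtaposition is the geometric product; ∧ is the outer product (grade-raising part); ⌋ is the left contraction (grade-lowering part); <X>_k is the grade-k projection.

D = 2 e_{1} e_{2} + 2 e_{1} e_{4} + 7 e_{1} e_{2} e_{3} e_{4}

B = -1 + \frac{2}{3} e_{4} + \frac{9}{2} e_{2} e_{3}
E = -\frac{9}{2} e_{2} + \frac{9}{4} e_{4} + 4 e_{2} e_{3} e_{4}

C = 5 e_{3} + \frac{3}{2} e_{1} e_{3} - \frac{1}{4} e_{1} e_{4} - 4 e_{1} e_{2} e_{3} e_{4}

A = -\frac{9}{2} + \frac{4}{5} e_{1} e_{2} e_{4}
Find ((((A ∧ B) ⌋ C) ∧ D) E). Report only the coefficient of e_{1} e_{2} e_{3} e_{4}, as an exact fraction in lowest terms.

step 1: \frac{9}{2} - 3 e_{4} - \frac{81}{4} e_{2} e_{3} - \frac{4}{5} e_{1} e_{2} e_{4}
step 2: \frac{3}{4} e_{1} + \frac{193}{10} e_{3} + \frac{27}{4} e_{1} e_{3} + \frac{639}{8} e_{1} e_{4} + 12 e_{1} e_{2} e_{3} - 18 e_{1} e_{2} e_{3} e_{4}
step 3: \frac{193}{5} e_{1} e_{2} e_{3} - \frac{193}{5} e_{1} e_{3} e_{4}
step 4: \frac{772}{5} e_{1} e_{2} + \frac{5211}{20} e_{1} e_{3} + \frac{772}{5} e_{1} e_{4} + \frac{5211}{20} e_{1} e_{2} e_{3} e_{4}
Answer: \frac{5211}{20}


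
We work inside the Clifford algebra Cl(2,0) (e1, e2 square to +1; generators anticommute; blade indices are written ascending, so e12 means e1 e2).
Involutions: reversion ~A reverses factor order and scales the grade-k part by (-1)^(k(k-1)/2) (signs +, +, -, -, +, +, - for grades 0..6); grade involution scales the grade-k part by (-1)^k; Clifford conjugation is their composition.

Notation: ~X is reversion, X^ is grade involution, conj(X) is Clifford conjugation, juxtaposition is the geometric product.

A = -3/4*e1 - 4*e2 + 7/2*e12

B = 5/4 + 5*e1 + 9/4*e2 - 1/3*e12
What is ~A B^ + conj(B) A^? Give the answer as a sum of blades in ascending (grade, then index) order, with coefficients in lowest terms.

first term: 139/12 + 269/48*e1 - 89/4*e2 - 363/16*e12
second term: -167/12 + 487/48*e1 - 51/4*e2 - 223/16*e12
Answer: -7/3 + 63/4*e1 - 35*e2 - 293/8*e12


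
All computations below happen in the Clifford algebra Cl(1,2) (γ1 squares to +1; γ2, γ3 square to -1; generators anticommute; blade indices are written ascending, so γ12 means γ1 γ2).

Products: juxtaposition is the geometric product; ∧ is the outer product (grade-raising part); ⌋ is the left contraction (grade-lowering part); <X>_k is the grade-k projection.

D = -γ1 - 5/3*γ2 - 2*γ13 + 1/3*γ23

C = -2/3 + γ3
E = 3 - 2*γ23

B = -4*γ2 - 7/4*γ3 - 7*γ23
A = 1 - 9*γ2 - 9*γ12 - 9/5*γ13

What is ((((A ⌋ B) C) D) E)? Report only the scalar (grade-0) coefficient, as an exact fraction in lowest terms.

step 1: -36 - 4*γ2 - 259/4*γ3 - 7*γ23
step 2: 355/4 + 29/3*γ2 + 43/6*γ3 + 2/3*γ23
step 3: 143/9 - 1237/12*γ1 - 5239/36*γ2 - 13/3*γ3 + 11*γ12 - 511/3*γ13 + 1495/36*γ23 + 56/3*γ123
step 4: 2353/18 - 3263/12*γ1 - 5135/12*γ2 - 5473/18*γ3 + 1121/3*γ12 - 489*γ13 + 3341/36*γ23 + 1573/6*γ123
Answer: 2353/18


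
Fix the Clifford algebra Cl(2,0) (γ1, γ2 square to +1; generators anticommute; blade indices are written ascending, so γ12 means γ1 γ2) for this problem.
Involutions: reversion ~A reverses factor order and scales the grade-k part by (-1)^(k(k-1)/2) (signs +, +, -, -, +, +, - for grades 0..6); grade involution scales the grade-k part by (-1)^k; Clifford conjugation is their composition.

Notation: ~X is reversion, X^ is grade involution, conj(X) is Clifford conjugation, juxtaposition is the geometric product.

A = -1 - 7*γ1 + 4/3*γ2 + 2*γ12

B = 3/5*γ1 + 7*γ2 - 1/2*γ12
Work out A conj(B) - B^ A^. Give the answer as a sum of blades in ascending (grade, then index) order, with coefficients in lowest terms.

first term: -92/15 - 211/15*γ1 + 47/10*γ2 + 493/10*γ12
second term: 92/15 + 229/15*γ1 + 93/10*γ2 + 503/10*γ12
Answer: -184/15 - 88/3*γ1 - 23/5*γ2 - γ12


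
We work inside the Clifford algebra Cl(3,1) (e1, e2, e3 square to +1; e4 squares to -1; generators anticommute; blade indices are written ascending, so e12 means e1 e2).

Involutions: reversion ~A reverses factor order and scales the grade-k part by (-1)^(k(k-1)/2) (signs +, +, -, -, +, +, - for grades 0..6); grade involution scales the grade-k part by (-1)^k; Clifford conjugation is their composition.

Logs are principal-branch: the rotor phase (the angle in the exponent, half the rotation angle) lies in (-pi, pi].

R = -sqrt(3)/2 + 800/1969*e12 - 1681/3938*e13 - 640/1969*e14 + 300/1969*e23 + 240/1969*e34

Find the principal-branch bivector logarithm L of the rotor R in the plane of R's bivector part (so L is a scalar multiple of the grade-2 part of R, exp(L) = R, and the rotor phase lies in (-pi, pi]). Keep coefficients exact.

The scalar part of R is -sqrt(3)/2, which fixes the principal-branch rotor phase; the unit plane is then the bivector part divided by the sine of that phase, and L is that plane scaled by the phase.
Concretely: cos(phase) = -sqrt(3)/2 gives phase = ±5*pi/6, and since phase/sin(phase) is even the sign is immaterial: L = (phase/sin(phase)) * <R>_2 = (5*pi/3) * <R>_2.
Answer: 4000*pi/5907*e12 - 8405*pi/11814*e13 - 3200*pi/5907*e14 + 500*pi/1969*e23 + 400*pi/1969*e34


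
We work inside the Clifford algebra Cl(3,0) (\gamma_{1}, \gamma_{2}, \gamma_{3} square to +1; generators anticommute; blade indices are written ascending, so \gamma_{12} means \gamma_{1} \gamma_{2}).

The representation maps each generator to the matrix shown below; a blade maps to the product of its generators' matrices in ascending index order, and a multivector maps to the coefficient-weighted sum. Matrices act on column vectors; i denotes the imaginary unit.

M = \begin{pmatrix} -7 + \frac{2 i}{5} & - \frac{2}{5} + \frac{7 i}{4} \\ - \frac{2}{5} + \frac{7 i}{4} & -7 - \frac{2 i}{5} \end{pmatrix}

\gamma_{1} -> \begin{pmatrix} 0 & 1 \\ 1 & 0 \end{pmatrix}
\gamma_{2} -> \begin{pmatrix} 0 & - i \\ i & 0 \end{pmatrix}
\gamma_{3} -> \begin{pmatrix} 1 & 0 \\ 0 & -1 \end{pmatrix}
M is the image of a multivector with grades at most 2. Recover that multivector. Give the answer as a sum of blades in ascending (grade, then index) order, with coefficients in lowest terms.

Method: 1, rho(\gamma_{1}), rho(\gamma_{2}), rho(\gamma_{3}) form a trace-orthogonal basis of the 2x2 complex matrices (tr(X Y) = 2 if X = Y, else 0), so M = m0*1 + m1*rho(\gamma_{1}) + m2*rho(\gamma_{2}) + m3*rho(\gamma_{3}) with m0 = tr(M)/2 = -7, m1 = tr(M rho(\gamma_{1}))/2 = - \frac{2}{5} + \frac{7 i}{4}, m2 = tr(M rho(\gamma_{2}))/2 = 0, m3 = tr(M rho(\gamma_{3}))/2 = \frac{2 i}{5}.
Multiplying table entries, the bivector images are rho(\gamma_{12}) = i*rho(\gamma_{3}), rho(\gamma_{13}) = -i*rho(\gamma_{2}), rho(\gamma_{23}) = i*rho(\gamma_{1}); with real blade coefficients the real parts of m0..m3 are the coefficients of 1, \gamma_{1}, \gamma_{2}, \gamma_{3} and the imaginary parts give the bivectors (\gamma_{23}: Im m1, \gamma_{13}: -Im m2, \gamma_{12}: Im m3).
Answer: -7 - \frac{2}{5} \gamma_{1} + \frac{2}{5} \gamma_{12} + \frac{7}{4} \gamma_{23}


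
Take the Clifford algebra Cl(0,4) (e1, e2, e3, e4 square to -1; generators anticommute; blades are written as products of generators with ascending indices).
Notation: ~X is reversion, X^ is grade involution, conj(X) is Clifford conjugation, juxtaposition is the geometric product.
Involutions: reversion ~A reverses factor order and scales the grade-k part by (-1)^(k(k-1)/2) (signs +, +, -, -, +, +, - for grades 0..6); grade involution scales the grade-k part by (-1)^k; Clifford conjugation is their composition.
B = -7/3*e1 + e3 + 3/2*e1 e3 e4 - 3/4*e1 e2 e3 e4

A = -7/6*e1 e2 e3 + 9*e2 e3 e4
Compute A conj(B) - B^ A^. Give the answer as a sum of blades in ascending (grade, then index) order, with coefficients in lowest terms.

first term: 27/4*e1 + 7/8*e4 + 37/3*e1 e2 + 49/18*e2 e3 - 43/4*e2 e4 - 21*e1 e2 e3 e4
second term: 27/4*e1 + 7/8*e4 - 37/3*e1 e2 - 49/18*e2 e3 + 43/4*e2 e4 - 21*e1 e2 e3 e4
Answer: 74/3*e1 e2 + 49/9*e2 e3 - 43/2*e2 e4


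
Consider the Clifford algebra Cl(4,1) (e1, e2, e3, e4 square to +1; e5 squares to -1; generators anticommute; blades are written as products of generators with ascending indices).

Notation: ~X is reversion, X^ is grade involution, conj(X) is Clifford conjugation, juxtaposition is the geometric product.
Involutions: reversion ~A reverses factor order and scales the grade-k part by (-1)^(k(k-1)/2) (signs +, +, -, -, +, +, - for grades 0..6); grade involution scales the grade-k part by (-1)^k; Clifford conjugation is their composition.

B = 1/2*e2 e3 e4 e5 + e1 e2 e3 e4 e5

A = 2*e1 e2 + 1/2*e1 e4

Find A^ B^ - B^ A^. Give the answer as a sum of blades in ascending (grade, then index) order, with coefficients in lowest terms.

first term: 1/2*e2 e3 e5 + 2*e3 e4 e5 + 1/4*e1 e2 e3 e5 + e1 e3 e4 e5
second term: 1/2*e2 e3 e5 + 2*e3 e4 e5 - 1/4*e1 e2 e3 e5 - e1 e3 e4 e5
Answer: 1/2*e1 e2 e3 e5 + 2*e1 e3 e4 e5


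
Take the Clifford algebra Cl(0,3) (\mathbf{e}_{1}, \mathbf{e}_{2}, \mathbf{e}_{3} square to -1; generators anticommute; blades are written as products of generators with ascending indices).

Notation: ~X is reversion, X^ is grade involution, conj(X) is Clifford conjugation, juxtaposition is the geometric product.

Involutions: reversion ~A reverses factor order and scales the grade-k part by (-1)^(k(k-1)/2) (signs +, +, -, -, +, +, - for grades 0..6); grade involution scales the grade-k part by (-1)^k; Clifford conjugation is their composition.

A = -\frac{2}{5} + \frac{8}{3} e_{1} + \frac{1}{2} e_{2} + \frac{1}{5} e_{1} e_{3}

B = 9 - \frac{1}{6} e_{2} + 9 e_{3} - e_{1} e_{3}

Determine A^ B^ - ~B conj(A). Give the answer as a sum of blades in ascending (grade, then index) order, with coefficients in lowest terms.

first term: -\frac{199}{60} - \frac{111}{5} e_{1} - \frac{137}{30} e_{2} + \frac{14}{15} e_{3} - \frac{4}{9} e_{1} e_{2} + \frac{131}{5} e_{1} e_{3} + \frac{9}{2} e_{2} e_{3} - \frac{8}{15} e_{1} e_{2} e_{3}
second term: -\frac{209}{60} - \frac{129}{5} e_{1} - \frac{133}{30} e_{2} - \frac{94}{15} e_{3} - \frac{4}{9} e_{1} e_{2} + \frac{109}{5} e_{1} e_{3} + \frac{9}{2} e_{2} e_{3} + \frac{7}{15} e_{1} e_{2} e_{3}
Answer: \frac{1}{6} + \frac{18}{5} e_{1} - \frac{2}{15} e_{2} + \frac{36}{5} e_{3} + \frac{22}{5} e_{1} e_{3} - e_{1} e_{2} e_{3}


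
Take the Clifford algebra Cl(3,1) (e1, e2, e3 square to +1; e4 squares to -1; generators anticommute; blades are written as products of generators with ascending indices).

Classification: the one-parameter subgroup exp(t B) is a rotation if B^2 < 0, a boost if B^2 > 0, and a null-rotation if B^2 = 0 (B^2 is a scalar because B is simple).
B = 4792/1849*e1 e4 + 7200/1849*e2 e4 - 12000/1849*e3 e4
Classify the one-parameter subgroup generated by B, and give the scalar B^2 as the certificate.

B^2 term by term: the squares give (4792/1849)^2*(e1 e4)^2 + (7200/1849)^2*(e2 e4)^2 + (-12000/1849)^2*(e3 e4)^2 = 22963264/3418801*(+1) + 51840000/3418801*(+1) + 144000000/3418801*(+1) = 64 (each basis 2-blade squares to minus the product of its generators' squares); cross terms between blades sharing an index anticommute and cancel. So B^2 = 64.
Answer: boost, certificate B^2 = 64. Why this suffices: the scalar 64 survives any versor conjugation, so its sign alone determines the class however B is presented.


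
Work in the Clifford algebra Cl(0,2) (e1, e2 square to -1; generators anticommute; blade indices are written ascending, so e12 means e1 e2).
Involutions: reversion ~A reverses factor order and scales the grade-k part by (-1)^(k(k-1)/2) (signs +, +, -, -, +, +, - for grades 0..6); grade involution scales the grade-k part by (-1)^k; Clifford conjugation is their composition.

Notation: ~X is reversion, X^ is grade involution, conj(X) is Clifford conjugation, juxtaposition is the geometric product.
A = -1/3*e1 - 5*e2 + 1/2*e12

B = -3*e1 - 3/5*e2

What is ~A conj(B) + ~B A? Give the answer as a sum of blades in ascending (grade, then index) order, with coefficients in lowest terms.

first term: 4 + 3/10*e1 - 3/2*e2 + 74/5*e12
second term: -4 - 3/10*e1 + 3/2*e2 + 74/5*e12
Answer: 148/5*e12


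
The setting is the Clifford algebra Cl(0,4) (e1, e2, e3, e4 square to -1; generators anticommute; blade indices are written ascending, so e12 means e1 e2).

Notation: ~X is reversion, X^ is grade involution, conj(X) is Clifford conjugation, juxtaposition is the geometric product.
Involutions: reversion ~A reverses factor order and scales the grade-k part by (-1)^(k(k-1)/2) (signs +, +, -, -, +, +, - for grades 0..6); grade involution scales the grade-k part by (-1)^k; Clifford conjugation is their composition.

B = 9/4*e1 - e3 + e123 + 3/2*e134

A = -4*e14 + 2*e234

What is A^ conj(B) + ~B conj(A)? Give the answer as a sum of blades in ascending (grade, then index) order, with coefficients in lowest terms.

first term: -6*e3 + 9*e4 - 3*e12 - 2*e14 - 2*e24 + 4*e134 - 4*e234 - 9/2*e1234
second term: -6*e3 - 9*e4 + 3*e12 + 2*e14 - 2*e24 + 4*e134 + 4*e234 + 9/2*e1234
Answer: -12*e3 - 4*e24 + 8*e134


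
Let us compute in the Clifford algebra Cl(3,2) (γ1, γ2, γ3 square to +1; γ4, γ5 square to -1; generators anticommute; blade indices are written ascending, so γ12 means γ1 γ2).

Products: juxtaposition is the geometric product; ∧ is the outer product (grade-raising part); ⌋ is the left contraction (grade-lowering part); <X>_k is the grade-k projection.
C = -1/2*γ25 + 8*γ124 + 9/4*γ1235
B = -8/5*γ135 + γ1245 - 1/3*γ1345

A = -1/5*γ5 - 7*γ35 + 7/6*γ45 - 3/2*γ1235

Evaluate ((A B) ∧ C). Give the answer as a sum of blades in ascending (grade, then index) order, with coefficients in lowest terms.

step 1: 56/5*γ1 - 12/5*γ2 - 7/6*γ12 + 31/450*γ13 - 7/3*γ14 + 1/2*γ24 + 3/2*γ34 - 1/5*γ124 + 29/15*γ134 - 7*γ1234
step 2: -28/5*γ125 + 31/900*γ1235 - 7/6*γ1245 - 3/4*γ2345 - 29/30*γ12345
Answer: -28/5*γ125 + 31/900*γ1235 - 7/6*γ1245 - 3/4*γ2345 - 29/30*γ12345


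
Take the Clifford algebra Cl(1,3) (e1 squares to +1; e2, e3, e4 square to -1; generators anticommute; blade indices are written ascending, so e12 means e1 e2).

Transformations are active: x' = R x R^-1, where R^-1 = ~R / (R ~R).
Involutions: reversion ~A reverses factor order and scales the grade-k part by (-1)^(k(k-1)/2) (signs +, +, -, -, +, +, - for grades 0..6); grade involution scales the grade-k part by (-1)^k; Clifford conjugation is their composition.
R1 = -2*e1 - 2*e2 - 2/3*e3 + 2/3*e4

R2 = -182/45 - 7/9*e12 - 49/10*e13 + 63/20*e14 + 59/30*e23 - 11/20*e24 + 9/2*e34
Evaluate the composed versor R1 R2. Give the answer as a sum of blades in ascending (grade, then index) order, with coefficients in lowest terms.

Distribute over the terms of R1 (each basis-blade product reordered to ascending indices, repeated generators contracted through their squares):
(-2*e1) R2 = 364/45*e1 + 14/9*e2 + 49/5*e3 - 63/10*e4 - 59/15*e123 + 11/10*e124 - 9*e134
(-2*e2) R2 = 14/9*e1 + 364/45*e2 + 59/15*e3 - 11/10*e4 - 49/5*e123 + 63/10*e124 - 9*e234
(-2/3*e3) R2 = 49/15*e1 - 59/45*e2 + 364/135*e3 + 3*e4 + 14/27*e123 + 21/10*e134 - 11/30*e234
(2/3*e4) R2 = 21/10*e1 - 11/30*e2 + 3*e3 - 364/135*e4 - 14/27*e124 - 49/15*e134 + 59/45*e234
Summing the partial products and collecting blades:
Answer: 1351/90*e1 + 239/30*e2 + 2623/135*e3 - 958/135*e4 - 1784/135*e123 + 929/135*e124 - 61/6*e134 - 145/18*e234


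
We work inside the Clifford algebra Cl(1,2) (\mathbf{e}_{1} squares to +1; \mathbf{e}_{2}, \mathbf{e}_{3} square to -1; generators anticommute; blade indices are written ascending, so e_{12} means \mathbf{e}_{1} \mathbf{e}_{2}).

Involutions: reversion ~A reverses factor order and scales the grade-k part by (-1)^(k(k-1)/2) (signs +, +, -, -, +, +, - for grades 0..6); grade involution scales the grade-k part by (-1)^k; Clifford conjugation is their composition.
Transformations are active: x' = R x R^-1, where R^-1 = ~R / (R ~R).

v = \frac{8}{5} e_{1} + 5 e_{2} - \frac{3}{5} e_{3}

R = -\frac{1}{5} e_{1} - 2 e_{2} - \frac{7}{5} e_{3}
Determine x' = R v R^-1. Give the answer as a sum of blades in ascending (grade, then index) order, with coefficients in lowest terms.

~R = -\frac{1}{5} e_{1} - 2 e_{2} - \frac{7}{5} e_{3}, and R ~R = -\frac{148}{25}, so R^-1 = ~R / (-\frac{148}{25}).
R v = \frac{221}{25} + \frac{11}{5} e_{12} + \frac{59}{25} e_{13} + \frac{41}{5} e_{23}
Answer: -\frac{371}{370} e_{1} + \frac{36}{37} e_{2} + \frac{1769}{370} e_{3}


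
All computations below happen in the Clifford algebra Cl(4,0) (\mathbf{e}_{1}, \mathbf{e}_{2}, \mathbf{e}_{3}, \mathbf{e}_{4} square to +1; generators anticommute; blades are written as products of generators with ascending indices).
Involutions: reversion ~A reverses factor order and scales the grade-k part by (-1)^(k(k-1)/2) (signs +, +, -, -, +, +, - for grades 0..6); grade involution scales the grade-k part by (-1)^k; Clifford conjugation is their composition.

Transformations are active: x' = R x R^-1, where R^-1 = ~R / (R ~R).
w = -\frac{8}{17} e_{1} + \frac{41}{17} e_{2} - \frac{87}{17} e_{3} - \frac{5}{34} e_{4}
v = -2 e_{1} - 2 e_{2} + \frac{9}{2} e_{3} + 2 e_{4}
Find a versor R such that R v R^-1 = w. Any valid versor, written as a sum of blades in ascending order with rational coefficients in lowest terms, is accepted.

Since q(v) = q(w) = \frac{129}{4}, the sum R = v + w = -\frac{42}{17} e_{1} + \frac{7}{17} e_{2} - \frac{21}{34} e_{3} + \frac{63}{34} e_{4} does the job whenever invertible.
Answer: -\frac{42}{17} e_{1} + \frac{7}{17} e_{2} - \frac{21}{34} e_{3} + \frac{63}{34} e_{4}


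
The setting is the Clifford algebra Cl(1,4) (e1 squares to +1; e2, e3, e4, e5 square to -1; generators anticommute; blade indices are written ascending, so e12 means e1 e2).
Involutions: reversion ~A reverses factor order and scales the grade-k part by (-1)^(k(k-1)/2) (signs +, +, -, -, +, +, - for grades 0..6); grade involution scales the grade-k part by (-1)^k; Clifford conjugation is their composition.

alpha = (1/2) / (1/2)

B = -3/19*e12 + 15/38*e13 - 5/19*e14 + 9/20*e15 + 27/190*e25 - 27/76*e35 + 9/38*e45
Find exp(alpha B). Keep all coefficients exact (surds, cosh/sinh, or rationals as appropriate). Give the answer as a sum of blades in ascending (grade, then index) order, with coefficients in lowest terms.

B^2 term by term: the squares give (-3/19)^2*(e12)^2 + (15/38)^2*(e13)^2 + (-5/19)^2*(e14)^2 + (9/20)^2*(e15)^2 + (27/190)^2*(e25)^2 + (-27/76)^2*(e35)^2 + (9/38)^2*(e45)^2 = 9/361*(+1) + 225/1444*(+1) + 25/361*(+1) + 81/400*(+1) + 729/36100*(-1) + 729/5776*(-1) + 81/1444*(-1) = 1/4 (each basis 2-blade squares to minus the product of its generators' squares); cross terms between blades sharing an index anticommute and cancel; the commuting (index-disjoint) pairs give grade-4 terms 2*c*c'*(blade product), which cancel blade by blade — e1235: 81/722 - 81/722 = 0; e1245: -27/361 + 27/361 = 0; e1345: 135/722 - 135/722 = 0 — confirming B is simple. So B^2 = 1/4.
B^2 = 1/4 — hyperbolic case — the even/odd split gives cosh and sinh: l = 1/2, alpha*l = 1/2, so exp(alpha B) = cosh(1/2) + (sinh(1/2)/(1/2))*B = cosh(1/2) + (2*sinh(1/2))*B.
Answer: cosh(1/2) - 6*sinh(1/2)/19*e12 + 15*sinh(1/2)/19*e13 - 10*sinh(1/2)/19*e14 + 9*sinh(1/2)/10*e15 + 27*sinh(1/2)/95*e25 - 27*sinh(1/2)/38*e35 + 9*sinh(1/2)/19*e45


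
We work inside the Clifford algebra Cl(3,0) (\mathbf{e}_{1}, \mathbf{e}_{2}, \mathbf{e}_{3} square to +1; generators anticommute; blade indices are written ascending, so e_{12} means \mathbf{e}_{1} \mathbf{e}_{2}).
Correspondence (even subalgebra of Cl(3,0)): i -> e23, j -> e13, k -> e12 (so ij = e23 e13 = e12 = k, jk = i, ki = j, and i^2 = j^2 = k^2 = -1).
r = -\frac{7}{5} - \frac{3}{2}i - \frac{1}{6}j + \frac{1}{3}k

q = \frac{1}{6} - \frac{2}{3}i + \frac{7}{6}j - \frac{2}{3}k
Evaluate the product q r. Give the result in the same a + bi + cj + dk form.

In blades: q = \frac{1}{6} - \frac{2}{3} e_{12} + \frac{7}{6} e_{13} - \frac{2}{3} e_{23}, r = -\frac{7}{5} + \frac{1}{3} e_{12} - \frac{1}{6} e_{13} - \frac{3}{2} e_{23}.
Distribute q over r term by term (generator squares from the signature, products reordered to ascending indices): (\frac{1}{6})*r = -\frac{7}{30} + \frac{1}{18} e_{12} - \frac{1}{36} e_{13} - \frac{1}{4} e_{23}; (-\frac{2}{3} e_{12})*r = \frac{2}{9} + \frac{14}{15} e_{12} + e_{13} - \frac{1}{9} e_{23}; (\frac{7}{6} e_{13})*r = \frac{7}{36} + \frac{7}{4} e_{12} - \frac{49}{30} e_{13} + \frac{7}{18} e_{23}; (-\frac{2}{3} e_{23})*r = -1 + \frac{1}{9} e_{12} + \frac{2}{9} e_{13} + \frac{14}{15} e_{23}.
Sum: -\frac{49}{60} + \frac{57}{20} e_{12} - \frac{79}{180} e_{13} + \frac{173}{180} e_{23}; translating back through the correspondence:
Answer: -\frac{49}{60} + \frac{173}{180}i - \frac{79}{180}j + \frac{57}{20}k


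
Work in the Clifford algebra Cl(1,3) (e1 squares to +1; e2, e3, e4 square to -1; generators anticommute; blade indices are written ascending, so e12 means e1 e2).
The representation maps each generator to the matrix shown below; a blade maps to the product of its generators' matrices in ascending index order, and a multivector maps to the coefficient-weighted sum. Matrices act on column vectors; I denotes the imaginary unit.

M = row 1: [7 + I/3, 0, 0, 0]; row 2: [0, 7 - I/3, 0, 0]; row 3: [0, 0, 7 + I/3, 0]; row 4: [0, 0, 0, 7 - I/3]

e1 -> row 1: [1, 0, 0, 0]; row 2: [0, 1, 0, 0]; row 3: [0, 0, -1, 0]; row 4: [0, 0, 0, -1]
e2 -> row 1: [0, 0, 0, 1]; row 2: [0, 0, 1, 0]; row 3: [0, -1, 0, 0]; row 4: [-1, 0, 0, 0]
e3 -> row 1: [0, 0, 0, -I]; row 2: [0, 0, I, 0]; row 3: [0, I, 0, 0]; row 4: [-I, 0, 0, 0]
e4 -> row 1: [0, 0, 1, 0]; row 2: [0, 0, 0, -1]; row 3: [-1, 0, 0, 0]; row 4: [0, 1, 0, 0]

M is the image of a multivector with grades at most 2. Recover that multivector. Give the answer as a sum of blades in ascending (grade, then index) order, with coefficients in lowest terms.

Method: the blade images are trace-orthogonal — tr(rho(e_A) rho(e_B)^-1) = 4 if A = B and 0 otherwise — and rho(e_A)^-1 = (e_A)^2 * rho(e_A) with (e_A)^2 = +1 or -1, so the coefficient of e_A in the preimage is (e_A)^2 * tr(M rho(e_A))/4.
Nonzero projections over blades of grade <= 2: 1: (1)^2 = +1, tr(M 1) = 28, coefficient 7; e23: (e23)^2 = -1, tr(M rho(e23)) = 4/3, coefficient -1/3. Every other blade of grade <= 2 projects to 0.
Answer: 7 - 1/3*e23


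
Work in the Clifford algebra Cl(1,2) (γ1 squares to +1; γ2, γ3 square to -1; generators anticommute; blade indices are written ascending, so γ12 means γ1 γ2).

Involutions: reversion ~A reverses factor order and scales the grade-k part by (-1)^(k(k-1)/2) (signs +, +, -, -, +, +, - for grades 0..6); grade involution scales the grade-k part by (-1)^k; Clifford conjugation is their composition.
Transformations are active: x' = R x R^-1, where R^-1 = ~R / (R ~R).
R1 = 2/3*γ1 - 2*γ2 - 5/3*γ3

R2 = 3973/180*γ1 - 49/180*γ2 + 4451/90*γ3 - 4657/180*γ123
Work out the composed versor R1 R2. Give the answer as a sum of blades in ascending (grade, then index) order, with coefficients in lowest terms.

Distribute over the terms of R1 (each basis-blade product reordered to ascending indices, repeated generators contracted through their squares):
(2/3*γ1) R2 = 3973/270 - 49/270*γ12 + 4451/135*γ13 - 4657/270*γ23
(-2*γ2) R2 = -49/90 + 3973/90*γ12 + 4657/90*γ13 - 4451/45*γ23
(-5/3*γ3) R2 = 4451/54 - 4657/108*γ12 + 3973/108*γ13 - 49/108*γ23
Summing the partial products and collecting blades:
Answer: 26081/270 + 91/108*γ12 + 65611/540*γ13 - 62971/540*γ23


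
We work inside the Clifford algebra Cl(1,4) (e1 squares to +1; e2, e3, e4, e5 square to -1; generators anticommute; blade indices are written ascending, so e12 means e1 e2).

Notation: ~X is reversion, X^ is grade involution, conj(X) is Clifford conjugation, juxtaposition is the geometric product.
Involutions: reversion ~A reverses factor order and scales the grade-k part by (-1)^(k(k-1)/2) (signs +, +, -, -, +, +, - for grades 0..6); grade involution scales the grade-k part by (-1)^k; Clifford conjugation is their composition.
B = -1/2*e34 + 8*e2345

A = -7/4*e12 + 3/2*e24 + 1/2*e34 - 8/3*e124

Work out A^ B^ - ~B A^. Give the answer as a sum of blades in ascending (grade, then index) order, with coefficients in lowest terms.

first term: 1/4 - 3/4*e23 - 4*e25 + 12*e35 - 4/3*e123 + 64/3*e135 + 7/8*e1234 + 14*e1345
second term: -1/4 - 3/4*e23 - 4*e25 + 12*e35 - 4/3*e123 + 64/3*e135 - 7/8*e1234 - 14*e1345
Answer: 1/2 + 7/4*e1234 + 28*e1345


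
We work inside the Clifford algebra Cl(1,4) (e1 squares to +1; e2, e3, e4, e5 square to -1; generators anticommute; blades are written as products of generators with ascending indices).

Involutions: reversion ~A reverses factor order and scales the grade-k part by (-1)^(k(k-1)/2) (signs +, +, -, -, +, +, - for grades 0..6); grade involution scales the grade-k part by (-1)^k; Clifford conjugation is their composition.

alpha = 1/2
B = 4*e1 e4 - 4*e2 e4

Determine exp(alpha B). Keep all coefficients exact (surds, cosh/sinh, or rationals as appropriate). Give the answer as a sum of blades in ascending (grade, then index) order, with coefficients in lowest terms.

B^2 term by term: the squares give (4)^2*(e1 e4)^2 + (-4)^2*(e2 e4)^2 = 16*(+1) + 16*(-1) = 0 (each basis 2-blade squares to minus the product of its generators' squares); cross terms between blades sharing an index anticommute and cancel. So B^2 = 0.
B^2 = 0, and the exponential is exactly linear here: exp(alpha B) = 1 + alpha B (parabolic case).
Answer: 1 + 2*e1 e4 - 2*e2 e4


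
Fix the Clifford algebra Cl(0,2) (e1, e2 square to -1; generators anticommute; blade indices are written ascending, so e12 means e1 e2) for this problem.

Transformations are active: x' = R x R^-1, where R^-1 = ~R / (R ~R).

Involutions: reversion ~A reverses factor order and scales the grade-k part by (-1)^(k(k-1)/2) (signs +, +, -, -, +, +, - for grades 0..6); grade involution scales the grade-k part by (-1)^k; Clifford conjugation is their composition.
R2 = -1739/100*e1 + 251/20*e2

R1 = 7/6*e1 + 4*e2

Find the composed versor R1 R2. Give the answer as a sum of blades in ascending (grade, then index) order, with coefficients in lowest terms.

Distribute over the terms of R1 (each basis-blade product reordered to ascending indices, repeated generators contracted through their squares):
(7/6*e1) R2 = 12173/600 + 1757/120*e12
(4*e2) R2 = -251/5 + 1739/25*e12
Summing the partial products and collecting blades:
Answer: -17947/600 + 50521/600*e12


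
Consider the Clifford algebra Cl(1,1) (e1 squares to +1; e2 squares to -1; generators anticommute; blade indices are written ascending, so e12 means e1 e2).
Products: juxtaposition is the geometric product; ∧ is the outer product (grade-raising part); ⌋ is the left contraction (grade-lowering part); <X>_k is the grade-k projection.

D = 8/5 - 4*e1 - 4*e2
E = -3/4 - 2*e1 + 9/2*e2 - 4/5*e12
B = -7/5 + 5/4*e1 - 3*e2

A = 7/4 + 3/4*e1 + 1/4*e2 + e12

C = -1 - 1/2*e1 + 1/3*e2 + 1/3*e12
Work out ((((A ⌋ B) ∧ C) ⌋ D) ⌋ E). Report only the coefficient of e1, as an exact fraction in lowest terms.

step 1: -61/80 + 35/16*e1 - 21/4*e2
step 2: 61/80 - 289/160*e1 + 1199/240*e2 - 43/20*e12
step 3: 17057/600 - 61/20*e1 - 61/20*e2
step 4: -1197/800 - 653/12*e1 + 52147/400*e2 - 17057/750*e12
Answer: -653/12


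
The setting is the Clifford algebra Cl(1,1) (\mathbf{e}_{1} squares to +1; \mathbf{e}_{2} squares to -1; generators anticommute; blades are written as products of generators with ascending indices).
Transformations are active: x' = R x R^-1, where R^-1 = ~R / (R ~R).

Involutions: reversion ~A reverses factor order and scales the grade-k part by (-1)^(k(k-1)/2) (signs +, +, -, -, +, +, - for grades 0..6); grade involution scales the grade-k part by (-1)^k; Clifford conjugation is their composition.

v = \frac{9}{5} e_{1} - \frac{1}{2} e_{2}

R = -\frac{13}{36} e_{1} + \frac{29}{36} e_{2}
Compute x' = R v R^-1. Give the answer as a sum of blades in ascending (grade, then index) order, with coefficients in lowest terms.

~R = -\frac{13}{36} e_{1} + \frac{29}{36} e_{2}, and R ~R = -\frac{14}{27}, so R^-1 = ~R / (-\frac{14}{27}).
R v = -\frac{89}{360} - \frac{457}{360} e_{1} e_{2}
Answer: -\frac{1441}{672} e_{1} + \frac{4261}{3360} e_{2}
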